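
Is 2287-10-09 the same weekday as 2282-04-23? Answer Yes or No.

From Apr 23, 2282 to Oct 9, 2287 is 1995 days.
1995 mod 7 = 0, so they are the same weekday.
(Apr 23, 2282 is a Sunday; Oct 9, 2287 is a Sunday.)

Yes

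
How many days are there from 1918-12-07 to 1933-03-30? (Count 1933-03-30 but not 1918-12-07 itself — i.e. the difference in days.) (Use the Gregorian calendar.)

Dec 7, 1918 → Dec 7, 1919: 365 days.
Dec 7, 1919 → Dec 7, 1920: 366 days (Feb 29, 1920 is in that span).
Dec 7, 1920 → Dec 7, 1921: 365 days.
Dec 7, 1921 → Dec 7, 1922: 365 days.
Dec 7, 1922 → Dec 7, 1923: 365 days.
Dec 7, 1923 → Dec 7, 1924: 366 days (Feb 29, 1924 is in that span).
Dec 7, 1924 → Dec 7, 1925: 365 days.
Dec 7, 1925 → Dec 7, 1926: 365 days.
Dec 7, 1926 → Dec 7, 1927: 365 days.
Dec 7, 1927 → Dec 7, 1928: 366 days (Feb 29, 1928 is in that span).
Dec 7, 1928 → Dec 7, 1929: 365 days.
Dec 7, 1929 → Dec 7, 1930: 365 days.
Dec 7, 1930 → Dec 7, 1931: 365 days.
Dec 7, 1931 → Dec 7, 1932: 366 days (Feb 29, 1932 is in that span).
Dec 7, 1932 → Jan 7, 1933: 31 days (December has 31).
Jan 7, 1933 → Feb 7, 1933: 31 days (January has 31).
Feb 7, 1933 → Mar 7, 1933: 28 days (February has 28).
Mar 7, 1933 → Mar 30, 1933: 23 days.
Total: 5227 days.

5227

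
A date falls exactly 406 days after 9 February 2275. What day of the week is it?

First find the weekday of Feb 9, 2275. Doomsday rule: the anchor day for the 2200s is Friday. For year 75: 75÷12 = 6 r 3, and 3÷4 = 0, so 6+3+0 = 9.
Friday + 9 ≡ Sunday — that's 2275's doomsday.
In February the doomsday date is Feb 28 (2275 is not a leap year).
Feb 9 is 19 days before Feb 28; 19 mod 7 = 5, so Sunday − 5 = Tuesday.
406 mod 7 = 0, so 406 days after a Tuesday is Tuesday + 0 = Tuesday.

Tuesday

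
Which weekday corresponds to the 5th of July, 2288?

Doomsday rule: the anchor day for the 2200s is Friday. For year 88: 88÷12 = 7 r 4, and 4÷4 = 1, so 7+4+1 = 12.
Friday + 12 ≡ Wednesday — that's 2288's doomsday.
In July the doomsday date is Jul 11.
Jul 5 is 6 days before Jul 11; 6 mod 7 = 6, so Wednesday − 6 = Thursday.

Thursday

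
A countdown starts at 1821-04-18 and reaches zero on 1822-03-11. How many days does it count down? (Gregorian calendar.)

327

Apr 18, 1821 → May 18, 1821: 30 days (April has 30).
May 18, 1821 → Jun 18, 1821: 31 days (May has 31).
Jun 18, 1821 → Jul 18, 1821: 30 days (June has 30).
Jul 18, 1821 → Aug 18, 1821: 31 days (July has 31).
Aug 18, 1821 → Sep 18, 1821: 31 days (August has 31).
Sep 18, 1821 → Oct 18, 1821: 30 days (September has 30).
Oct 18, 1821 → Nov 18, 1821: 31 days (October has 31).
Nov 18, 1821 → Dec 18, 1821: 30 days (November has 30).
Dec 18, 1821 → Jan 18, 1822: 31 days (December has 31).
Jan 18, 1822 → Feb 18, 1822: 31 days (January has 31).
Feb 18, 1822 → Mar 11, 1822: 21 days.
Total: 327 days.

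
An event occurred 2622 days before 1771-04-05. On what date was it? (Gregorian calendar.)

−365 (one year) → Apr 5, 1770 (2257 left).
−365 (one year) → Apr 5, 1769 (1892 left).
−365 (one year) → Apr 5, 1768 (1527 left).
−366 (one year; includes Feb 29, 1768) → Apr 5, 1767 (1161 left).
−365 (one year) → Apr 5, 1766 (796 left).
−365 (one year) → Apr 5, 1765 (431 left).
−365 (one year) → Apr 5, 1764 (66 left).
−5 → Mar 31, 1764 (end of Mar, 31 days; 61 left).
−31 → Feb 29, 1764 (end of Feb, 29 days; 30 left).
−29 → Jan 31, 1764 (end of Jan, 31 days; 1 left).
−1 → Jan 30, 1764.

January 30, 1764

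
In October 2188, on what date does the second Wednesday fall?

October 8, 2188

October 1, 2188 is a Wednesday.
The first Wednesday is therefore October 1 (same day).
The second Wednesday is 1 + 1×7 = October 8.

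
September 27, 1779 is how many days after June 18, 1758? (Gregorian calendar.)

7771

Jun 18, 1758 → Jun 18, 1759: 365 days.
Jun 18, 1759 → Jun 18, 1760: 366 days (Feb 29, 1760 is in that span).
Jun 18, 1760 → Jun 18, 1761: 365 days.
Jun 18, 1761 → Jun 18, 1762: 365 days.
Jun 18, 1762 → Jun 18, 1763: 365 days.
Jun 18, 1763 → Jun 18, 1764: 366 days (Feb 29, 1764 is in that span).
Jun 18, 1764 → Jun 18, 1765: 365 days.
Jun 18, 1765 → Jun 18, 1766: 365 days.
Jun 18, 1766 → Jun 18, 1767: 365 days.
Jun 18, 1767 → Jun 18, 1768: 366 days (Feb 29, 1768 is in that span).
Jun 18, 1768 → Jun 18, 1769: 365 days.
Jun 18, 1769 → Jun 18, 1770: 365 days.
Jun 18, 1770 → Jun 18, 1771: 365 days.
Jun 18, 1771 → Jun 18, 1772: 366 days (Feb 29, 1772 is in that span).
Jun 18, 1772 → Jun 18, 1773: 365 days.
Jun 18, 1773 → Jun 18, 1774: 365 days.
Jun 18, 1774 → Jun 18, 1775: 365 days.
Jun 18, 1775 → Jun 18, 1776: 366 days (Feb 29, 1776 is in that span).
Jun 18, 1776 → Jun 18, 1777: 365 days.
Jun 18, 1777 → Jun 18, 1778: 365 days.
Jun 18, 1778 → Jun 18, 1779: 365 days.
Jun 18, 1779 → Jul 18, 1779: 30 days (June has 30).
Jul 18, 1779 → Aug 18, 1779: 31 days (July has 31).
Aug 18, 1779 → Sep 18, 1779: 31 days (August has 31).
Sep 18, 1779 → Sep 27, 1779: 9 days.
Total: 7771 days.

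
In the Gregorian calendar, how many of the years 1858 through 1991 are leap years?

Multiples of 4 in [1858,1991]: 33.
Of those, multiples of 100: 1 (not leap unless ÷400).
Multiples of 400: 0.
Leap years = 33 − 1 + 0 = 32.

32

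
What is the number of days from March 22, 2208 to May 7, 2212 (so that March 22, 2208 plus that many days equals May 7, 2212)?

1507

Mar 22, 2208 → Mar 22, 2209: 365 days.
Mar 22, 2209 → Mar 22, 2210: 365 days.
Mar 22, 2210 → Mar 22, 2211: 365 days.
Mar 22, 2211 → Mar 22, 2212: 366 days (Feb 29, 2212 is in that span).
Mar 22, 2212 → Apr 22, 2212: 31 days (March has 31).
Apr 22, 2212 → May 7, 2212: 15 days.
Total: 1507 days.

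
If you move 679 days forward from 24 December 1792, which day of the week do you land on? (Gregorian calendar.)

Dec 24, 1792 is a Monday.
679 mod 7 = 0, so 679 days after a Monday is Monday + 0 = Monday.

Monday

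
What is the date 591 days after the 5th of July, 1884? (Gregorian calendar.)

+365 (one year) → Jul 5, 1885 (226 left).
Jul has 31 days: +27 → Aug 1, 1885 (199 left).
Aug has 31 days: +31 → Sep 1, 1885 (168 left).
Sep has 30 days: +30 → Oct 1, 1885 (138 left).
Oct has 31 days: +31 → Nov 1, 1885 (107 left).
Nov has 30 days: +30 → Dec 1, 1885 (77 left).
Dec has 31 days: +31 → Jan 1, 1886 (46 left).
Jan has 31 days: +31 → Feb 1, 1886 (15 left).
+15 → Feb 16, 1886.

February 16, 1886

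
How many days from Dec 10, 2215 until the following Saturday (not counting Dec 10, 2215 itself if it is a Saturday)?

6

Dec 10, 2215 is a Sunday.
From Sunday to the next Saturday is 6 days.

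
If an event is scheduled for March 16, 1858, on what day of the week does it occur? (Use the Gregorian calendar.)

Tuesday

January 1, 1858 is a Friday.
Jan 1, 1858 → Feb 1, 1858: 31 days (January has 31).
Feb 1, 1858 → Mar 1, 1858: 28 days (February has 28).
Mar 1, 1858 → Mar 16, 1858: 15 days.
Total: 74 days.
74 mod 7 = 4, so Friday + 4 = Tuesday.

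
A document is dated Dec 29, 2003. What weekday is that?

Doomsday rule: the anchor day for the 2000s is Tuesday. For year 03: 3÷12 = 0 r 3, and 3÷4 = 0, so 0+3+0 = 3.
Tuesday + 3 ≡ Friday — that's 2003's doomsday.
In December the doomsday date is Dec 12.
Dec 29 is 17 days after Dec 12; 17 mod 7 = 3, so Friday + 3 = Monday.

Monday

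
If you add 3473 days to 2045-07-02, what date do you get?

+365 (one year) → Jul 2, 2046 (3108 left).
+365 (one year) → Jul 2, 2047 (2743 left).
+366 (one year; includes Feb 29, 2048) → Jul 2, 2048 (2377 left).
+365 (one year) → Jul 2, 2049 (2012 left).
+365 (one year) → Jul 2, 2050 (1647 left).
+365 (one year) → Jul 2, 2051 (1282 left).
+366 (one year; includes Feb 29, 2052) → Jul 2, 2052 (916 left).
+365 (one year) → Jul 2, 2053 (551 left).
+365 (one year) → Jul 2, 2054 (186 left).
Jul has 31 days: +30 → Aug 1, 2054 (156 left).
Aug has 31 days: +31 → Sep 1, 2054 (125 left).
Sep has 30 days: +30 → Oct 1, 2054 (95 left).
Oct has 31 days: +31 → Nov 1, 2054 (64 left).
Nov has 30 days: +30 → Dec 1, 2054 (34 left).
Dec has 31 days: +31 → Jan 1, 2055 (3 left).
+3 → Jan 4, 2055.

January 4, 2055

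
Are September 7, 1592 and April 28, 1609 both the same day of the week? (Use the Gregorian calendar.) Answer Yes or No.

From Sep 7, 1592 to Apr 28, 1609 is 6077 days.
6077 mod 7 = 1, so they are different weekdays.
(Sep 7, 1592 is a Monday; Apr 28, 1609 is a Tuesday.)

No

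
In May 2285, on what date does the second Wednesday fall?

May 13, 2285

May 1, 2285 is a Friday.
The first Wednesday is therefore May 6 (5 days later).
The second Wednesday is 6 + 1×7 = May 13.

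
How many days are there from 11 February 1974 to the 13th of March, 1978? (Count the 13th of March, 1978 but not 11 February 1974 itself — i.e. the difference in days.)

1491

Feb 11, 1974 → Feb 11, 1975: 365 days.
Feb 11, 1975 → Feb 11, 1976: 365 days.
Feb 11, 1976 → Feb 11, 1977: 366 days (Feb 29, 1976 is in that span).
Feb 11, 1977 → Mar 11, 1977: 28 days (February has 28).
Mar 11, 1977 → Apr 11, 1977: 31 days (March has 31).
Apr 11, 1977 → May 11, 1977: 30 days (April has 30).
May 11, 1977 → Jun 11, 1977: 31 days (May has 31).
Jun 11, 1977 → Jul 11, 1977: 30 days (June has 30).
Jul 11, 1977 → Aug 11, 1977: 31 days (July has 31).
Aug 11, 1977 → Sep 11, 1977: 31 days (August has 31).
Sep 11, 1977 → Oct 11, 1977: 30 days (September has 30).
Oct 11, 1977 → Nov 11, 1977: 31 days (October has 31).
Nov 11, 1977 → Dec 11, 1977: 30 days (November has 30).
Dec 11, 1977 → Jan 11, 1978: 31 days (December has 31).
Jan 11, 1978 → Feb 11, 1978: 31 days (January has 31).
Feb 11, 1978 → Mar 11, 1978: 28 days (February has 28).
Mar 11, 1978 → Mar 13, 1978: 2 days.
Total: 1491 days.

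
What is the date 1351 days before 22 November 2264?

−366 (one year; includes Feb 29, 2264) → Nov 22, 2263 (985 left).
−365 (one year) → Nov 22, 2262 (620 left).
−365 (one year) → Nov 22, 2261 (255 left).
−22 → Oct 31, 2261 (end of Oct, 31 days; 233 left).
−31 → Sep 30, 2261 (end of Sep, 30 days; 202 left).
−30 → Aug 31, 2261 (end of Aug, 31 days; 172 left).
−31 → Jul 31, 2261 (end of Jul, 31 days; 141 left).
−31 → Jun 30, 2261 (end of Jun, 30 days; 110 left).
−30 → May 31, 2261 (end of May, 31 days; 80 left).
−31 → Apr 30, 2261 (end of Apr, 30 days; 49 left).
−30 → Mar 31, 2261 (end of Mar, 31 days; 19 left).
−19 → Mar 12, 2261.

March 12, 2261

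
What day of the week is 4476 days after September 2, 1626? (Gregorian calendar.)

Sep 2, 1626 is a Wednesday.
4476 mod 7 = 3, so 4476 days after a Wednesday is Wednesday + 3 = Saturday.

Saturday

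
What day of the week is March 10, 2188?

Doomsday rule: the anchor day for the 2100s is Sunday. For year 88: 88÷12 = 7 r 4, and 4÷4 = 1, so 7+4+1 = 12.
Sunday + 12 ≡ Friday — that's 2188's doomsday.
In March the doomsday date is Mar 14.
Mar 10 is 4 days before Mar 14; 4 mod 7 = 4, so Friday − 4 = Monday.

Monday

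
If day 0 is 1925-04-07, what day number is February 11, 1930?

1771

Apr 7, 1925 → Apr 7, 1926: 365 days.
Apr 7, 1926 → Apr 7, 1927: 365 days.
Apr 7, 1927 → Apr 7, 1928: 366 days (Feb 29, 1928 is in that span).
Apr 7, 1928 → Apr 7, 1929: 365 days.
Apr 7, 1929 → May 7, 1929: 30 days (April has 30).
May 7, 1929 → Jun 7, 1929: 31 days (May has 31).
Jun 7, 1929 → Jul 7, 1929: 30 days (June has 30).
Jul 7, 1929 → Aug 7, 1929: 31 days (July has 31).
Aug 7, 1929 → Sep 7, 1929: 31 days (August has 31).
Sep 7, 1929 → Oct 7, 1929: 30 days (September has 30).
Oct 7, 1929 → Nov 7, 1929: 31 days (October has 31).
Nov 7, 1929 → Dec 7, 1929: 30 days (November has 30).
Dec 7, 1929 → Jan 7, 1930: 31 days (December has 31).
Jan 7, 1930 → Feb 7, 1930: 31 days (January has 31).
Feb 7, 1930 → Feb 11, 1930: 4 days.
Total: 1771 days.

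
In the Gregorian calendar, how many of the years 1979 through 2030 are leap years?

Multiples of 4 in [1979,2030]: 13.
Of those, multiples of 100: 1 (not leap unless ÷400).
Multiples of 400: 1.
Leap years = 13 − 1 + 1 = 13.

13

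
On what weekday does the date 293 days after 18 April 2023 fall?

Monday

Apr 18, 2023 is a Tuesday.
293 mod 7 = 6, so 293 days after a Tuesday is Tuesday + 6 = Monday.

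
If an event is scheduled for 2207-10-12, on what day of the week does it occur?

Doomsday rule: the anchor day for the 2200s is Friday. For year 07: 7÷12 = 0 r 7, and 7÷4 = 1, so 0+7+1 = 8.
Friday + 8 ≡ Saturday — that's 2207's doomsday.
In October the doomsday date is Oct 10.
Oct 12 is 2 days after Oct 10; 2 mod 7 = 2, so Saturday + 2 = Monday.

Monday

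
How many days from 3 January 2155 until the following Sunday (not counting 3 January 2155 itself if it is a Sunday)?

2

Jan 3, 2155 is a Friday.
From Friday to the next Sunday is 2 days.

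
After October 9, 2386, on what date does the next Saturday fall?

October 11, 2386

Oct 9, 2386 is a Thursday.
From Thursday to the next Saturday is 2 days.
Oct 9, 2386 + 2 = Oct 11, 2386.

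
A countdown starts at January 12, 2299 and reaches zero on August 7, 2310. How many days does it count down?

Jan 12, 2299 → Jan 12, 2300: 365 days.
Jan 12, 2300 → Jan 12, 2301: 365 days.
Jan 12, 2301 → Jan 12, 2302: 365 days.
Jan 12, 2302 → Jan 12, 2303: 365 days.
Jan 12, 2303 → Jan 12, 2304: 365 days.
Jan 12, 2304 → Jan 12, 2305: 366 days (Feb 29, 2304 is in that span).
Jan 12, 2305 → Jan 12, 2306: 365 days.
Jan 12, 2306 → Jan 12, 2307: 365 days.
Jan 12, 2307 → Jan 12, 2308: 365 days.
Jan 12, 2308 → Jan 12, 2309: 366 days (Feb 29, 2308 is in that span).
Jan 12, 2309 → Jan 12, 2310: 365 days.
Jan 12, 2310 → Feb 12, 2310: 31 days (January has 31).
Feb 12, 2310 → Mar 12, 2310: 28 days (February has 28).
Mar 12, 2310 → Apr 12, 2310: 31 days (March has 31).
Apr 12, 2310 → May 12, 2310: 30 days (April has 30).
May 12, 2310 → Jun 12, 2310: 31 days (May has 31).
Jun 12, 2310 → Jul 12, 2310: 30 days (June has 30).
Jul 12, 2310 → Aug 7, 2310: 26 days.
Total: 4224 days.

4224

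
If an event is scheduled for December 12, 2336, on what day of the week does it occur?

Saturday

Doomsday rule: the anchor day for the 2300s is Wednesday. For year 36: 36÷12 = 3 r 0, and 0÷4 = 0, so 3+0+0 = 3.
Wednesday + 3 ≡ Saturday — that's 2336's doomsday.
In December the doomsday date is Dec 12.
Dec 12 is the doomsday itself: Saturday.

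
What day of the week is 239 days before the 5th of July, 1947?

Jul 5, 1947 is a Saturday.
239 mod 7 = 1, so 239 days before a Saturday is Saturday − 1 = Friday.

Friday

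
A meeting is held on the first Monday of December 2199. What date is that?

December 1, 2199 is a Sunday.
The first Monday is therefore December 2 (1 days later).

December 2, 2199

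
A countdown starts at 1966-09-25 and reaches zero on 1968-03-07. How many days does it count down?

529

Sep 25, 1966 → Sep 25, 1967: 365 days.
Sep 25, 1967 → Oct 25, 1967: 30 days (September has 30).
Oct 25, 1967 → Nov 25, 1967: 31 days (October has 31).
Nov 25, 1967 → Dec 25, 1967: 30 days (November has 30).
Dec 25, 1967 → Jan 25, 1968: 31 days (December has 31).
Jan 25, 1968 → Feb 25, 1968: 31 days (January has 31).
Feb 25, 1968 → Mar 7, 1968: 11 days.
Total: 529 days.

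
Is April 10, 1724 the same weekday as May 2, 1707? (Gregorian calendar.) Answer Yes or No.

Yes

From May 2, 1707 to Apr 10, 1724 is 6188 days.
6188 mod 7 = 0, so they are the same weekday.
(May 2, 1707 is a Monday; Apr 10, 1724 is a Monday.)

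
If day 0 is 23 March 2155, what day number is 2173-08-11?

6716

Mar 23, 2155 → Mar 23, 2156: 366 days (Feb 29, 2156 is in that span).
Mar 23, 2156 → Mar 23, 2157: 365 days.
Mar 23, 2157 → Mar 23, 2158: 365 days.
Mar 23, 2158 → Mar 23, 2159: 365 days.
Mar 23, 2159 → Mar 23, 2160: 366 days (Feb 29, 2160 is in that span).
Mar 23, 2160 → Mar 23, 2161: 365 days.
Mar 23, 2161 → Mar 23, 2162: 365 days.
Mar 23, 2162 → Mar 23, 2163: 365 days.
Mar 23, 2163 → Mar 23, 2164: 366 days (Feb 29, 2164 is in that span).
Mar 23, 2164 → Mar 23, 2165: 365 days.
Mar 23, 2165 → Mar 23, 2166: 365 days.
Mar 23, 2166 → Mar 23, 2167: 365 days.
Mar 23, 2167 → Mar 23, 2168: 366 days (Feb 29, 2168 is in that span).
Mar 23, 2168 → Mar 23, 2169: 365 days.
Mar 23, 2169 → Mar 23, 2170: 365 days.
Mar 23, 2170 → Mar 23, 2171: 365 days.
Mar 23, 2171 → Mar 23, 2172: 366 days (Feb 29, 2172 is in that span).
Mar 23, 2172 → Mar 23, 2173: 365 days.
Mar 23, 2173 → Apr 23, 2173: 31 days (March has 31).
Apr 23, 2173 → May 23, 2173: 30 days (April has 30).
May 23, 2173 → Jun 23, 2173: 31 days (May has 31).
Jun 23, 2173 → Jul 23, 2173: 30 days (June has 30).
Jul 23, 2173 → Aug 11, 2173: 19 days.
Total: 6716 days.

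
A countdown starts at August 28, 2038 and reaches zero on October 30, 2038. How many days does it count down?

63

Aug 28, 2038 → Sep 28, 2038: 31 days (August has 31).
Sep 28, 2038 → Oct 28, 2038: 30 days (September has 30).
Oct 28, 2038 → Oct 30, 2038: 2 days.
Total: 63 days.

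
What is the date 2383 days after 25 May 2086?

+365 (one year) → May 25, 2087 (2018 left).
+366 (one year; includes Feb 29, 2088) → May 25, 2088 (1652 left).
+365 (one year) → May 25, 2089 (1287 left).
+365 (one year) → May 25, 2090 (922 left).
+365 (one year) → May 25, 2091 (557 left).
+366 (one year; includes Feb 29, 2092) → May 25, 2092 (191 left).
May has 31 days: +7 → Jun 1, 2092 (184 left).
Jun has 30 days: +30 → Jul 1, 2092 (154 left).
Jul has 31 days: +31 → Aug 1, 2092 (123 left).
Aug has 31 days: +31 → Sep 1, 2092 (92 left).
Sep has 30 days: +30 → Oct 1, 2092 (62 left).
Oct has 31 days: +31 → Nov 1, 2092 (31 left).
Nov has 30 days: +30 → Dec 1, 2092 (1 left).
+1 → Dec 2, 2092.

December 2, 2092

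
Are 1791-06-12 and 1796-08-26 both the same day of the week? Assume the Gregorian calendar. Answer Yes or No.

No

From Jun 12, 1791 to Aug 26, 1796 is 1902 days.
1902 mod 7 = 5, so they are different weekdays.
(Jun 12, 1791 is a Sunday; Aug 26, 1796 is a Friday.)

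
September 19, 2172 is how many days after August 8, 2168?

1503

Aug 8, 2168 → Aug 8, 2169: 365 days.
Aug 8, 2169 → Aug 8, 2170: 365 days.
Aug 8, 2170 → Aug 8, 2171: 365 days.
Aug 8, 2171 → Aug 8, 2172: 366 days (Feb 29, 2172 is in that span).
Aug 8, 2172 → Sep 8, 2172: 31 days (August has 31).
Sep 8, 2172 → Sep 19, 2172: 11 days.
Total: 1503 days.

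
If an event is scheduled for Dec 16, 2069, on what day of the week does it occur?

Monday

January 1, 2069 is a Tuesday.
Jan 1, 2069 → Feb 1, 2069: 31 days (January has 31).
Feb 1, 2069 → Mar 1, 2069: 28 days (February has 28).
Mar 1, 2069 → Apr 1, 2069: 31 days (March has 31).
Apr 1, 2069 → May 1, 2069: 30 days (April has 30).
May 1, 2069 → Jun 1, 2069: 31 days (May has 31).
Jun 1, 2069 → Jul 1, 2069: 30 days (June has 30).
Jul 1, 2069 → Aug 1, 2069: 31 days (July has 31).
Aug 1, 2069 → Sep 1, 2069: 31 days (August has 31).
Sep 1, 2069 → Oct 1, 2069: 30 days (September has 30).
Oct 1, 2069 → Nov 1, 2069: 31 days (October has 31).
Nov 1, 2069 → Dec 1, 2069: 30 days (November has 30).
Dec 1, 2069 → Dec 16, 2069: 15 days.
Total: 349 days.
349 mod 7 = 6, so Tuesday + 6 = Monday.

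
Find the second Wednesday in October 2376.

October 13, 2376

October 1, 2376 is a Friday.
The first Wednesday is therefore October 6 (5 days later).
The second Wednesday is 6 + 1×7 = October 13.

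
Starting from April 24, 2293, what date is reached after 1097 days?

+365 (one year) → Apr 24, 2294 (732 left).
+365 (one year) → Apr 24, 2295 (367 left).
Apr has 30 days: +7 → May 1, 2295 (360 left).
May has 31 days: +31 → Jun 1, 2295 (329 left).
Jun has 30 days: +30 → Jul 1, 2295 (299 left).
Jul has 31 days: +31 → Aug 1, 2295 (268 left).
Aug has 31 days: +31 → Sep 1, 2295 (237 left).
Sep has 30 days: +30 → Oct 1, 2295 (207 left).
Oct has 31 days: +31 → Nov 1, 2295 (176 left).
Nov has 30 days: +30 → Dec 1, 2295 (146 left).
Dec has 31 days: +31 → Jan 1, 2296 (115 left).
Jan has 31 days: +31 → Feb 1, 2296 (84 left).
Feb has 29 days: +29 → Mar 1, 2296 (55 left).
Mar has 31 days: +31 → Apr 1, 2296 (24 left).
+24 → Apr 25, 2296.

April 25, 2296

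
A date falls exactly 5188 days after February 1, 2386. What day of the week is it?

Sunday

Feb 1, 2386 is a Saturday.
5188 mod 7 = 1, so 5188 days after a Saturday is Saturday + 1 = Sunday.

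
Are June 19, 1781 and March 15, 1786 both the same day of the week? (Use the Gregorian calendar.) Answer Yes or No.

From Jun 19, 1781 to Mar 15, 1786 is 1730 days.
1730 mod 7 = 1, so they are different weekdays.
(Jun 19, 1781 is a Tuesday; Mar 15, 1786 is a Wednesday.)

No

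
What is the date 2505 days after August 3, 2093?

June 13, 2100

+365 (one year) → Aug 3, 2094 (2140 left).
+365 (one year) → Aug 3, 2095 (1775 left).
+366 (one year; includes Feb 29, 2096) → Aug 3, 2096 (1409 left).
+365 (one year) → Aug 3, 2097 (1044 left).
+365 (one year) → Aug 3, 2098 (679 left).
+365 (one year) → Aug 3, 2099 (314 left).
Aug has 31 days: +29 → Sep 1, 2099 (285 left).
Sep has 30 days: +30 → Oct 1, 2099 (255 left).
Oct has 31 days: +31 → Nov 1, 2099 (224 left).
Nov has 30 days: +30 → Dec 1, 2099 (194 left).
Dec has 31 days: +31 → Jan 1, 2100 (163 left).
Jan has 31 days: +31 → Feb 1, 2100 (132 left).
Feb has 28 days: +28 → Mar 1, 2100 (104 left).
Mar has 31 days: +31 → Apr 1, 2100 (73 left).
Apr has 30 days: +30 → May 1, 2100 (43 left).
May has 31 days: +31 → Jun 1, 2100 (12 left).
+12 → Jun 13, 2100.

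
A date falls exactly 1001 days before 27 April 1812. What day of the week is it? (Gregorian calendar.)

First find the weekday of Apr 27, 1812. Doomsday rule: the anchor day for the 1800s is Friday. For year 12: 12÷12 = 1 r 0, and 0÷4 = 0, so 1+0+0 = 1.
Friday + 1 ≡ Saturday — that's 1812's doomsday.
In April the doomsday date is Apr 4.
Apr 27 is 23 days after Apr 4; 23 mod 7 = 2, so Saturday + 2 = Monday.
1001 mod 7 = 0, so 1001 days before a Monday is Monday − 0 = Monday.

Monday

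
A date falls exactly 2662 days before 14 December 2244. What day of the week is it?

Thursday

First find the weekday of Dec 14, 2244. Doomsday rule: the anchor day for the 2200s is Friday. For year 44: 44÷12 = 3 r 8, and 8÷4 = 2, so 3+8+2 = 13.
Friday + 13 ≡ Thursday — that's 2244's doomsday.
In December the doomsday date is Dec 12.
Dec 14 is 2 days after Dec 12; 2 mod 7 = 2, so Thursday + 2 = Saturday.
2662 mod 7 = 2, so 2662 days before a Saturday is Saturday − 2 = Thursday.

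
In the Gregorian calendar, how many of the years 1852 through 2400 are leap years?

134

Multiples of 4 in [1852,2400]: 138.
Of those, multiples of 100: 6 (not leap unless ÷400).
Multiples of 400: 2.
Leap years = 138 − 6 + 2 = 134.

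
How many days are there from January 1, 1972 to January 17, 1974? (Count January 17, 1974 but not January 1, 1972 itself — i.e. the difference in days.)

Jan 1, 1972 → Jan 1, 1973: 366 days (Feb 29, 1972 is in that span).
Jan 1, 1973 → Feb 1, 1973: 31 days (January has 31).
Feb 1, 1973 → Mar 1, 1973: 28 days (February has 28).
Mar 1, 1973 → Apr 1, 1973: 31 days (March has 31).
Apr 1, 1973 → May 1, 1973: 30 days (April has 30).
May 1, 1973 → Jun 1, 1973: 31 days (May has 31).
Jun 1, 1973 → Jul 1, 1973: 30 days (June has 30).
Jul 1, 1973 → Aug 1, 1973: 31 days (July has 31).
Aug 1, 1973 → Sep 1, 1973: 31 days (August has 31).
Sep 1, 1973 → Oct 1, 1973: 30 days (September has 30).
Oct 1, 1973 → Nov 1, 1973: 31 days (October has 31).
Nov 1, 1973 → Dec 1, 1973: 30 days (November has 30).
Dec 1, 1973 → Jan 1, 1974: 31 days (December has 31).
Jan 1, 1974 → Jan 17, 1974: 16 days.
Total: 747 days.

747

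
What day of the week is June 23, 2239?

Doomsday rule: the anchor day for the 2200s is Friday. For year 39: 39÷12 = 3 r 3, and 3÷4 = 0, so 3+3+0 = 6.
Friday + 6 ≡ Thursday — that's 2239's doomsday.
In June the doomsday date is Jun 6.
Jun 23 is 17 days after Jun 6; 17 mod 7 = 3, so Thursday + 3 = Sunday.

Sunday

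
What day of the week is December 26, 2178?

Doomsday rule: the anchor day for the 2100s is Sunday. For year 78: 78÷12 = 6 r 6, and 6÷4 = 1, so 6+6+1 = 13.
Sunday + 13 ≡ Saturday — that's 2178's doomsday.
In December the doomsday date is Dec 12.
Dec 26 is 14 days after Dec 12; 14 mod 7 = 0, so Saturday + 0 = Saturday.

Saturday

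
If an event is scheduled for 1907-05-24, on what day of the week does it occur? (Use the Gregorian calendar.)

Friday

Doomsday rule: the anchor day for the 1900s is Wednesday. For year 07: 7÷12 = 0 r 7, and 7÷4 = 1, so 0+7+1 = 8.
Wednesday + 8 ≡ Thursday — that's 1907's doomsday.
In May the doomsday date is May 9.
May 24 is 15 days after May 9; 15 mod 7 = 1, so Thursday + 1 = Friday.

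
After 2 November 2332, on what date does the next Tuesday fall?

Nov 2, 2332 is a Wednesday.
From Wednesday to the next Tuesday is 6 days.
Nov 2, 2332 + 6 = Nov 8, 2332.

November 8, 2332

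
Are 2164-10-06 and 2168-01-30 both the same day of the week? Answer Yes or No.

Yes

From Oct 6, 2164 to Jan 30, 2168 is 1211 days.
1211 mod 7 = 0, so they are the same weekday.
(Oct 6, 2164 is a Saturday; Jan 30, 2168 is a Saturday.)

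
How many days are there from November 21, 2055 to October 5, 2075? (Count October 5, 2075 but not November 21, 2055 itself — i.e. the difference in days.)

7258

Nov 21, 2055 → Nov 21, 2056: 366 days (Feb 29, 2056 is in that span).
Nov 21, 2056 → Nov 21, 2057: 365 days.
Nov 21, 2057 → Nov 21, 2058: 365 days.
Nov 21, 2058 → Nov 21, 2059: 365 days.
Nov 21, 2059 → Nov 21, 2060: 366 days (Feb 29, 2060 is in that span).
Nov 21, 2060 → Nov 21, 2061: 365 days.
Nov 21, 2061 → Nov 21, 2062: 365 days.
Nov 21, 2062 → Nov 21, 2063: 365 days.
Nov 21, 2063 → Nov 21, 2064: 366 days (Feb 29, 2064 is in that span).
Nov 21, 2064 → Nov 21, 2065: 365 days.
Nov 21, 2065 → Nov 21, 2066: 365 days.
Nov 21, 2066 → Nov 21, 2067: 365 days.
Nov 21, 2067 → Nov 21, 2068: 366 days (Feb 29, 2068 is in that span).
Nov 21, 2068 → Nov 21, 2069: 365 days.
Nov 21, 2069 → Nov 21, 2070: 365 days.
Nov 21, 2070 → Nov 21, 2071: 365 days.
Nov 21, 2071 → Nov 21, 2072: 366 days (Feb 29, 2072 is in that span).
Nov 21, 2072 → Nov 21, 2073: 365 days.
Nov 21, 2073 → Nov 21, 2074: 365 days.
Nov 21, 2074 → Dec 21, 2074: 30 days (November has 30).
Dec 21, 2074 → Jan 21, 2075: 31 days (December has 31).
Jan 21, 2075 → Feb 21, 2075: 31 days (January has 31).
Feb 21, 2075 → Mar 21, 2075: 28 days (February has 28).
Mar 21, 2075 → Apr 21, 2075: 31 days (March has 31).
Apr 21, 2075 → May 21, 2075: 30 days (April has 30).
May 21, 2075 → Jun 21, 2075: 31 days (May has 31).
Jun 21, 2075 → Jul 21, 2075: 30 days (June has 30).
Jul 21, 2075 → Aug 21, 2075: 31 days (July has 31).
Aug 21, 2075 → Sep 21, 2075: 31 days (August has 31).
Sep 21, 2075 → Oct 5, 2075: 14 days.
Total: 7258 days.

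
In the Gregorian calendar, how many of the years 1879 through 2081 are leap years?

50

Multiples of 4 in [1879,2081]: 51.
Of those, multiples of 100: 2 (not leap unless ÷400).
Multiples of 400: 1.
Leap years = 51 − 2 + 1 = 50.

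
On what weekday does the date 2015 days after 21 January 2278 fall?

Sunday

First find the weekday of Jan 21, 2278. Doomsday rule: the anchor day for the 2200s is Friday. For year 78: 78÷12 = 6 r 6, and 6÷4 = 1, so 6+6+1 = 13.
Friday + 13 ≡ Thursday — that's 2278's doomsday.
In January the doomsday date is Jan 3 (2278 is not a leap year).
Jan 21 is 18 days after Jan 3; 18 mod 7 = 4, so Thursday + 4 = Monday.
2015 mod 7 = 6, so 2015 days after a Monday is Monday + 6 = Sunday.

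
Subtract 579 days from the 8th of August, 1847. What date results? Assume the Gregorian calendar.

−365 (one year) → Aug 8, 1846 (214 left).
−8 → Jul 31, 1846 (end of Jul, 31 days; 206 left).
−31 → Jun 30, 1846 (end of Jun, 30 days; 175 left).
−30 → May 31, 1846 (end of May, 31 days; 145 left).
−31 → Apr 30, 1846 (end of Apr, 30 days; 114 left).
−30 → Mar 31, 1846 (end of Mar, 31 days; 84 left).
−31 → Feb 28, 1846 (end of Feb, 28 days; 53 left).
−28 → Jan 31, 1846 (end of Jan, 31 days; 25 left).
−25 → Jan 6, 1846.

January 6, 1846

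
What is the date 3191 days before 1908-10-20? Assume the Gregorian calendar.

January 24, 1900

−366 (one year; includes Feb 29, 1908) → Oct 20, 1907 (2825 left).
−365 (one year) → Oct 20, 1906 (2460 left).
−365 (one year) → Oct 20, 1905 (2095 left).
−365 (one year) → Oct 20, 1904 (1730 left).
−366 (one year; includes Feb 29, 1904) → Oct 20, 1903 (1364 left).
−365 (one year) → Oct 20, 1902 (999 left).
−365 (one year) → Oct 20, 1901 (634 left).
−365 (one year) → Oct 20, 1900 (269 left).
−20 → Sep 30, 1900 (end of Sep, 30 days; 249 left).
−30 → Aug 31, 1900 (end of Aug, 31 days; 219 left).
−31 → Jul 31, 1900 (end of Jul, 31 days; 188 left).
−31 → Jun 30, 1900 (end of Jun, 30 days; 157 left).
−30 → May 31, 1900 (end of May, 31 days; 127 left).
−31 → Apr 30, 1900 (end of Apr, 30 days; 96 left).
−30 → Mar 31, 1900 (end of Mar, 31 days; 66 left).
−31 → Feb 28, 1900 (end of Feb, 28 days; 35 left).
−28 → Jan 31, 1900 (end of Jan, 31 days; 7 left).
−7 → Jan 24, 1900.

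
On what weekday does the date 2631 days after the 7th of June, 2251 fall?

First find the weekday of Jun 7, 2251. Doomsday rule: the anchor day for the 2200s is Friday. For year 51: 51÷12 = 4 r 3, and 3÷4 = 0, so 4+3+0 = 7.
Friday + 7 ≡ Friday — that's 2251's doomsday.
In June the doomsday date is Jun 6.
Jun 7 is 1 day after Jun 6; 1 mod 7 = 1, so Friday + 1 = Saturday.
2631 mod 7 = 6, so 2631 days after a Saturday is Saturday + 6 = Friday.

Friday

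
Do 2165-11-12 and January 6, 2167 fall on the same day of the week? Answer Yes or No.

Yes

From Nov 12, 2165 to Jan 6, 2167 is 420 days.
420 mod 7 = 0, so they are the same weekday.
(Nov 12, 2165 is a Tuesday; Jan 6, 2167 is a Tuesday.)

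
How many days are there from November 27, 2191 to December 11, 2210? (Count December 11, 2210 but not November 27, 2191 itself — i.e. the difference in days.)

Nov 27, 2191 → Nov 27, 2192: 366 days (Feb 29, 2192 is in that span).
Nov 27, 2192 → Nov 27, 2193: 365 days.
Nov 27, 2193 → Nov 27, 2194: 365 days.
Nov 27, 2194 → Nov 27, 2195: 365 days.
Nov 27, 2195 → Nov 27, 2196: 366 days (Feb 29, 2196 is in that span).
Nov 27, 2196 → Nov 27, 2197: 365 days.
Nov 27, 2197 → Nov 27, 2198: 365 days.
Nov 27, 2198 → Nov 27, 2199: 365 days.
Nov 27, 2199 → Nov 27, 2200: 365 days.
Nov 27, 2200 → Nov 27, 2201: 365 days.
Nov 27, 2201 → Nov 27, 2202: 365 days.
Nov 27, 2202 → Nov 27, 2203: 365 days.
Nov 27, 2203 → Nov 27, 2204: 366 days (Feb 29, 2204 is in that span).
Nov 27, 2204 → Nov 27, 2205: 365 days.
Nov 27, 2205 → Nov 27, 2206: 365 days.
Nov 27, 2206 → Nov 27, 2207: 365 days.
Nov 27, 2207 → Nov 27, 2208: 366 days (Feb 29, 2208 is in that span).
Nov 27, 2208 → Nov 27, 2209: 365 days.
Nov 27, 2209 → Dec 27, 2209: 30 days (November has 30).
Dec 27, 2209 → Jan 27, 2210: 31 days (December has 31).
Jan 27, 2210 → Feb 27, 2210: 31 days (January has 31).
Feb 27, 2210 → Mar 27, 2210: 28 days (February has 28).
Mar 27, 2210 → Apr 27, 2210: 31 days (March has 31).
Apr 27, 2210 → May 27, 2210: 30 days (April has 30).
May 27, 2210 → Jun 27, 2210: 31 days (May has 31).
Jun 27, 2210 → Jul 27, 2210: 30 days (June has 30).
Jul 27, 2210 → Aug 27, 2210: 31 days (July has 31).
Aug 27, 2210 → Sep 27, 2210: 31 days (August has 31).
Sep 27, 2210 → Oct 27, 2210: 30 days (September has 30).
Oct 27, 2210 → Nov 27, 2210: 31 days (October has 31).
Nov 27, 2210 → Dec 11, 2210: 14 days.
Total: 6953 days.

6953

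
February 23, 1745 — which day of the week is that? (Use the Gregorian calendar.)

Tuesday

Doomsday rule: the anchor day for the 1700s is Sunday. For year 45: 45÷12 = 3 r 9, and 9÷4 = 2, so 3+9+2 = 14.
Sunday + 14 ≡ Sunday — that's 1745's doomsday.
In February the doomsday date is Feb 28 (1745 is not a leap year).
Feb 23 is 5 days before Feb 28; 5 mod 7 = 5, so Sunday − 5 = Tuesday.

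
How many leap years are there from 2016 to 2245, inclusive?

Multiples of 4 in [2016,2245]: 58.
Of those, multiples of 100: 2 (not leap unless ÷400).
Multiples of 400: 0.
Leap years = 58 − 2 + 0 = 56.

56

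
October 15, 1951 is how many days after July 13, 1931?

Jul 13, 1931 → Jul 13, 1932: 366 days (Feb 29, 1932 is in that span).
Jul 13, 1932 → Jul 13, 1933: 365 days.
Jul 13, 1933 → Jul 13, 1934: 365 days.
Jul 13, 1934 → Jul 13, 1935: 365 days.
Jul 13, 1935 → Jul 13, 1936: 366 days (Feb 29, 1936 is in that span).
Jul 13, 1936 → Jul 13, 1937: 365 days.
Jul 13, 1937 → Jul 13, 1938: 365 days.
Jul 13, 1938 → Jul 13, 1939: 365 days.
Jul 13, 1939 → Jul 13, 1940: 366 days (Feb 29, 1940 is in that span).
Jul 13, 1940 → Jul 13, 1941: 365 days.
Jul 13, 1941 → Jul 13, 1942: 365 days.
Jul 13, 1942 → Jul 13, 1943: 365 days.
Jul 13, 1943 → Jul 13, 1944: 366 days (Feb 29, 1944 is in that span).
Jul 13, 1944 → Jul 13, 1945: 365 days.
Jul 13, 1945 → Jul 13, 1946: 365 days.
Jul 13, 1946 → Jul 13, 1947: 365 days.
Jul 13, 1947 → Jul 13, 1948: 366 days (Feb 29, 1948 is in that span).
Jul 13, 1948 → Jul 13, 1949: 365 days.
Jul 13, 1949 → Jul 13, 1950: 365 days.
Jul 13, 1950 → Jul 13, 1951: 365 days.
Jul 13, 1951 → Aug 13, 1951: 31 days (July has 31).
Aug 13, 1951 → Sep 13, 1951: 31 days (August has 31).
Sep 13, 1951 → Oct 13, 1951: 30 days (September has 30).
Oct 13, 1951 → Oct 15, 1951: 2 days.
Total: 7399 days.

7399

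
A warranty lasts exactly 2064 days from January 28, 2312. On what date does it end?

+366 (one year; includes Feb 29, 2312) → Jan 28, 2313 (1698 left).
+365 (one year) → Jan 28, 2314 (1333 left).
+365 (one year) → Jan 28, 2315 (968 left).
+365 (one year) → Jan 28, 2316 (603 left).
+366 (one year; includes Feb 29, 2316) → Jan 28, 2317 (237 left).
Jan has 31 days: +4 → Feb 1, 2317 (233 left).
Feb has 28 days: +28 → Mar 1, 2317 (205 left).
Mar has 31 days: +31 → Apr 1, 2317 (174 left).
Apr has 30 days: +30 → May 1, 2317 (144 left).
May has 31 days: +31 → Jun 1, 2317 (113 left).
Jun has 30 days: +30 → Jul 1, 2317 (83 left).
Jul has 31 days: +31 → Aug 1, 2317 (52 left).
Aug has 31 days: +31 → Sep 1, 2317 (21 left).
+21 → Sep 22, 2317.

September 22, 2317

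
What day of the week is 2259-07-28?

Doomsday rule: the anchor day for the 2200s is Friday. For year 59: 59÷12 = 4 r 11, and 11÷4 = 2, so 4+11+2 = 17.
Friday + 17 ≡ Monday — that's 2259's doomsday.
In July the doomsday date is Jul 11.
Jul 28 is 17 days after Jul 11; 17 mod 7 = 3, so Monday + 3 = Thursday.

Thursday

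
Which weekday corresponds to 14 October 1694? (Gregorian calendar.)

Doomsday rule: the anchor day for the 1600s is Tuesday. For year 94: 94÷12 = 7 r 10, and 10÷4 = 2, so 7+10+2 = 19.
Tuesday + 19 ≡ Sunday — that's 1694's doomsday.
In October the doomsday date is Oct 10.
Oct 14 is 4 days after Oct 10; 4 mod 7 = 4, so Sunday + 4 = Thursday.

Thursday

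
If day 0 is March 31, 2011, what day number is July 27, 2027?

Mar 31, 2011 → Mar 31, 2012: 366 days (Feb 29, 2012 is in that span).
Mar 31, 2012 → Mar 31, 2013: 365 days.
Mar 31, 2013 → Mar 31, 2014: 365 days.
Mar 31, 2014 → Mar 31, 2015: 365 days.
Mar 31, 2015 → Mar 31, 2016: 366 days (Feb 29, 2016 is in that span).
Mar 31, 2016 → Mar 31, 2017: 365 days.
Mar 31, 2017 → Mar 31, 2018: 365 days.
Mar 31, 2018 → Mar 31, 2019: 365 days.
Mar 31, 2019 → Mar 31, 2020: 366 days (Feb 29, 2020 is in that span).
Mar 31, 2020 → Mar 31, 2021: 365 days.
Mar 31, 2021 → Mar 31, 2022: 365 days.
Mar 31, 2022 → Mar 31, 2023: 365 days.
Mar 31, 2023 → Mar 31, 2024: 366 days (Feb 29, 2024 is in that span).
Mar 31, 2024 → Mar 31, 2025: 365 days.
Mar 31, 2025 → Mar 31, 2026: 365 days.
Mar 31, 2026 → Mar 31, 2027: 365 days.
Mar 31, 2027 → Apr 30, 2027: 30 days (March has 31).
Apr 30, 2027 → May 30, 2027: 30 days (April has 30).
May 30, 2027 → Jun 30, 2027: 31 days (May has 31).
Jun 30, 2027 → Jul 27, 2027: 27 days.
Total: 5962 days.

5962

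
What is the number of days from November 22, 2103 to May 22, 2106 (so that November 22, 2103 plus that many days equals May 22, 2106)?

Nov 22, 2103 → Nov 22, 2104: 366 days (Feb 29, 2104 is in that span).
Nov 22, 2104 → Nov 22, 2105: 365 days.
Nov 22, 2105 → Dec 22, 2105: 30 days (November has 30).
Dec 22, 2105 → Jan 22, 2106: 31 days (December has 31).
Jan 22, 2106 → Feb 22, 2106: 31 days (January has 31).
Feb 22, 2106 → Mar 22, 2106: 28 days (February has 28).
Mar 22, 2106 → Apr 22, 2106: 31 days (March has 31).
Apr 22, 2106 → May 22, 2106: 30 days.
Total: 912 days.

912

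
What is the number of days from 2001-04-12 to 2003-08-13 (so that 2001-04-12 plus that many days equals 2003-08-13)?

Apr 12, 2001 → Apr 12, 2002: 365 days.
Apr 12, 2002 → Apr 12, 2003: 365 days.
Apr 12, 2003 → May 12, 2003: 30 days (April has 30).
May 12, 2003 → Jun 12, 2003: 31 days (May has 31).
Jun 12, 2003 → Jul 12, 2003: 30 days (June has 30).
Jul 12, 2003 → Aug 12, 2003: 31 days (July has 31).
Aug 12, 2003 → Aug 13, 2003: 1 days.
Total: 853 days.

853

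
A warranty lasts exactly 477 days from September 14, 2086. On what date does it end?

January 4, 2088

+365 (one year) → Sep 14, 2087 (112 left).
Sep has 30 days: +17 → Oct 1, 2087 (95 left).
Oct has 31 days: +31 → Nov 1, 2087 (64 left).
Nov has 30 days: +30 → Dec 1, 2087 (34 left).
Dec has 31 days: +31 → Jan 1, 2088 (3 left).
+3 → Jan 4, 2088.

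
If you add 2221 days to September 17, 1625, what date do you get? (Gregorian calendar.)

October 17, 1631

+365 (one year) → Sep 17, 1626 (1856 left).
+365 (one year) → Sep 17, 1627 (1491 left).
+366 (one year; includes Feb 29, 1628) → Sep 17, 1628 (1125 left).
+365 (one year) → Sep 17, 1629 (760 left).
+365 (one year) → Sep 17, 1630 (395 left).
Sep has 30 days: +14 → Oct 1, 1630 (381 left).
Oct has 31 days: +31 → Nov 1, 1630 (350 left).
Nov has 30 days: +30 → Dec 1, 1630 (320 left).
Dec has 31 days: +31 → Jan 1, 1631 (289 left).
Jan has 31 days: +31 → Feb 1, 1631 (258 left).
Feb has 28 days: +28 → Mar 1, 1631 (230 left).
Mar has 31 days: +31 → Apr 1, 1631 (199 left).
Apr has 30 days: +30 → May 1, 1631 (169 left).
May has 31 days: +31 → Jun 1, 1631 (138 left).
Jun has 30 days: +30 → Jul 1, 1631 (108 left).
Jul has 31 days: +31 → Aug 1, 1631 (77 left).
Aug has 31 days: +31 → Sep 1, 1631 (46 left).
Sep has 30 days: +30 → Oct 1, 1631 (16 left).
+16 → Oct 17, 1631.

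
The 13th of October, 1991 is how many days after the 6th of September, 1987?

Sep 6, 1987 → Sep 6, 1988: 366 days (Feb 29, 1988 is in that span).
Sep 6, 1988 → Sep 6, 1989: 365 days.
Sep 6, 1989 → Sep 6, 1990: 365 days.
Sep 6, 1990 → Sep 6, 1991: 365 days.
Sep 6, 1991 → Oct 6, 1991: 30 days (September has 30).
Oct 6, 1991 → Oct 13, 1991: 7 days.
Total: 1498 days.

1498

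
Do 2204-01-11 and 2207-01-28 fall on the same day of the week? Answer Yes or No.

From Jan 11, 2204 to Jan 28, 2207 is 1113 days.
1113 mod 7 = 0, so they are the same weekday.
(Jan 11, 2204 is a Wednesday; Jan 28, 2207 is a Wednesday.)

Yes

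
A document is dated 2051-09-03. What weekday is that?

Doomsday rule: the anchor day for the 2000s is Tuesday. For year 51: 51÷12 = 4 r 3, and 3÷4 = 0, so 4+3+0 = 7.
Tuesday + 7 ≡ Tuesday — that's 2051's doomsday.
In September the doomsday date is Sep 5.
Sep 3 is 2 days before Sep 5; 2 mod 7 = 2, so Tuesday − 2 = Sunday.

Sunday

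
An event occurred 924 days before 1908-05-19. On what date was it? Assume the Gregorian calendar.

−366 (one year; includes Feb 29, 1908) → May 19, 1907 (558 left).
−365 (one year) → May 19, 1906 (193 left).
−19 → Apr 30, 1906 (end of Apr, 30 days; 174 left).
−30 → Mar 31, 1906 (end of Mar, 31 days; 144 left).
−31 → Feb 28, 1906 (end of Feb, 28 days; 113 left).
−28 → Jan 31, 1906 (end of Jan, 31 days; 85 left).
−31 → Dec 31, 1905 (end of Dec, 31 days; 54 left).
−31 → Nov 30, 1905 (end of Nov, 30 days; 23 left).
−23 → Nov 7, 1905.

November 7, 1905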